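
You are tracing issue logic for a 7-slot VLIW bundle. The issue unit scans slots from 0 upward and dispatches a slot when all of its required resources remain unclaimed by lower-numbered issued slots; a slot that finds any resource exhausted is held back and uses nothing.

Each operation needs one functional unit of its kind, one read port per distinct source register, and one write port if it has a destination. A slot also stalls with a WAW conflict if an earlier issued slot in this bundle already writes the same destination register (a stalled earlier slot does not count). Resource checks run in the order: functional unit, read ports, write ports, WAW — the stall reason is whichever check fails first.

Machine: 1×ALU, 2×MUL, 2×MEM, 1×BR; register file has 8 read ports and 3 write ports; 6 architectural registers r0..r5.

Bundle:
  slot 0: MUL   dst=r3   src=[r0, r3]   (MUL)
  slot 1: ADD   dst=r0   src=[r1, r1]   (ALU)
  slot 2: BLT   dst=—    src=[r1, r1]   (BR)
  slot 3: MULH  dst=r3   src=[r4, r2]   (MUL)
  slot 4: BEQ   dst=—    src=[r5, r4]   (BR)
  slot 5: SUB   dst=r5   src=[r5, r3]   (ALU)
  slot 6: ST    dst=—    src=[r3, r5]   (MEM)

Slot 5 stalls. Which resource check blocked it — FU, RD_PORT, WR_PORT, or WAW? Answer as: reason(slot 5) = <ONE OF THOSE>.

#0 MUL src=r0,r3 dispatched  <A:1 Mu:1 Ld:2 B:1 rd:6 wr:2>
#1 ALU src=r1,r1 dispatched  <A:0 Mu:1 Ld:2 B:1 rd:5 wr:1>
#2 BR src=r1,r1 dispatched  <A:0 Mu:1 Ld:2 B:0 rd:4 wr:1>
#3 MUL src=r4,r2 held:WAW  <A:0 Mu:1 Ld:2 B:0 rd:4 wr:1>
#4 BR src=r5,r4 held:FU  <A:0 Mu:1 Ld:2 B:0 rd:4 wr:1>
#5 ALU src=r5,r3 held:FU  <A:0 Mu:1 Ld:2 B:0 rd:4 wr:1>
#6 MEM src=r3,r5 dispatched  <A:0 Mu:1 Ld:1 B:0 rd:2 wr:1>

reason(slot 5) = FU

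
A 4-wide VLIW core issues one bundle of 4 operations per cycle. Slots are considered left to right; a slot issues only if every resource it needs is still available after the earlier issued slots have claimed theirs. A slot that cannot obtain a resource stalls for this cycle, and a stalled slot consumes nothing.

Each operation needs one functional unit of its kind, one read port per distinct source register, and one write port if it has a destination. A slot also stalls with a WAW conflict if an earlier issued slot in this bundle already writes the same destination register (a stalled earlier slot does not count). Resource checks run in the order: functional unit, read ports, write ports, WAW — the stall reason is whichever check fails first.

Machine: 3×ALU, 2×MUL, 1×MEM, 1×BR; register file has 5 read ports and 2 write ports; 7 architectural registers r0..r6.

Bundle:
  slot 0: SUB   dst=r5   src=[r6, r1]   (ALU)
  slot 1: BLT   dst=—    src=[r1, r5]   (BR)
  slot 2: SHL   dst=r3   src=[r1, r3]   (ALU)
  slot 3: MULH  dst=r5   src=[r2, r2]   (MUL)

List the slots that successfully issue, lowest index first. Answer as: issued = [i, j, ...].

issued = [0, 1]

#0 ALU src=r6,r1 dispatched  <A:2 Mu:2 Ld:1 B:1 rd:3 wr:1>
#1 BR src=r1,r5 dispatched  <A:2 Mu:2 Ld:1 B:0 rd:1 wr:1>
#2 ALU src=r1,r3 held:RD_PORT  <A:2 Mu:2 Ld:1 B:0 rd:1 wr:1>
#3 MUL src=r2,r2 held:WAW  <A:2 Mu:2 Ld:1 B:0 rd:1 wr:1>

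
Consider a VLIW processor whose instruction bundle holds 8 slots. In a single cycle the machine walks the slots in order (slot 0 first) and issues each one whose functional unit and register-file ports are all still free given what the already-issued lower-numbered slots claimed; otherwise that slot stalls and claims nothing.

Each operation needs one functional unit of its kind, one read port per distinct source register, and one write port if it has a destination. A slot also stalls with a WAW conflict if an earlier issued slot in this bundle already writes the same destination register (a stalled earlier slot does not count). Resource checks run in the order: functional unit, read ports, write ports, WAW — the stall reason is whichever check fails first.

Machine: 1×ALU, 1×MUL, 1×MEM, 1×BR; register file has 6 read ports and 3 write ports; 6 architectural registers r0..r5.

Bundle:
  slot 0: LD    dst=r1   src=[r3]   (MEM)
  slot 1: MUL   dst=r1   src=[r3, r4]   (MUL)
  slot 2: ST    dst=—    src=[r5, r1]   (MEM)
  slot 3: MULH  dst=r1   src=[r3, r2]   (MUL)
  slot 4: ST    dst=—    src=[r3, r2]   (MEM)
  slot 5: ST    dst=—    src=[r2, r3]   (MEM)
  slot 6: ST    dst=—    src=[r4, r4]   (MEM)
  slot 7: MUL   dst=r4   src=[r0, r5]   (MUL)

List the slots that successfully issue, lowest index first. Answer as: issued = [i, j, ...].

issued = [0, 7]

[0] MEM needs rd=1 wr=1: ok; after: ALU=1 MUL=1 MEM=0 BR=1, R=5, W=2
[1] MUL needs rd=2 wr=1: WAW; after: ALU=1 MUL=1 MEM=0 BR=1, R=5, W=2
[2] MEM needs rd=2 wr=0: FU; after: ALU=1 MUL=1 MEM=0 BR=1, R=5, W=2
[3] MUL needs rd=2 wr=1: WAW; after: ALU=1 MUL=1 MEM=0 BR=1, R=5, W=2
[4] MEM needs rd=2 wr=0: FU; after: ALU=1 MUL=1 MEM=0 BR=1, R=5, W=2
[5] MEM needs rd=2 wr=0: FU; after: ALU=1 MUL=1 MEM=0 BR=1, R=5, W=2
[6] MEM needs rd=1 wr=0: FU; after: ALU=1 MUL=1 MEM=0 BR=1, R=5, W=2
[7] MUL needs rd=2 wr=1: ok; after: ALU=1 MUL=0 MEM=0 BR=1, R=3, W=1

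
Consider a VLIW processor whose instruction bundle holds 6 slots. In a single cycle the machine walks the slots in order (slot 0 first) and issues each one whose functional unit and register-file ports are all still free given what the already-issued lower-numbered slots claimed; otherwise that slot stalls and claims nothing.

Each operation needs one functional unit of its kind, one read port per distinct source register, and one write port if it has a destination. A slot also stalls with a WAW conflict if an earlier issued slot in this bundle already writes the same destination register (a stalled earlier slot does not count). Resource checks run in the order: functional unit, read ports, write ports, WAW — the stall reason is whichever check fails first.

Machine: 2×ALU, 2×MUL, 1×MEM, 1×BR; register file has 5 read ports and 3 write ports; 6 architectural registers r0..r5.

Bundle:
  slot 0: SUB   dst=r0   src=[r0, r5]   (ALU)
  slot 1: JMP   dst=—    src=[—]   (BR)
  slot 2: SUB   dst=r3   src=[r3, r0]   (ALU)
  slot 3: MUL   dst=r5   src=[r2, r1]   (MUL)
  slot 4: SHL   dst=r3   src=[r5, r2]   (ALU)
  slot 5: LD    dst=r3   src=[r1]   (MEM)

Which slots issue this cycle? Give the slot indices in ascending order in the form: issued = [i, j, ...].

#0 ALU src=r0,r5 dispatched  <A:1 Mu:2 Ld:1 B:1 rd:3 wr:2>
#1 BR src=- dispatched  <A:1 Mu:2 Ld:1 B:0 rd:3 wr:2>
#2 ALU src=r3,r0 dispatched  <A:0 Mu:2 Ld:1 B:0 rd:1 wr:1>
#3 MUL src=r2,r1 held:RD_PORT  <A:0 Mu:2 Ld:1 B:0 rd:1 wr:1>
#4 ALU src=r5,r2 held:FU  <A:0 Mu:2 Ld:1 B:0 rd:1 wr:1>
#5 MEM src=r1 held:WAW  <A:0 Mu:2 Ld:1 B:0 rd:1 wr:1>

issued = [0, 1, 2]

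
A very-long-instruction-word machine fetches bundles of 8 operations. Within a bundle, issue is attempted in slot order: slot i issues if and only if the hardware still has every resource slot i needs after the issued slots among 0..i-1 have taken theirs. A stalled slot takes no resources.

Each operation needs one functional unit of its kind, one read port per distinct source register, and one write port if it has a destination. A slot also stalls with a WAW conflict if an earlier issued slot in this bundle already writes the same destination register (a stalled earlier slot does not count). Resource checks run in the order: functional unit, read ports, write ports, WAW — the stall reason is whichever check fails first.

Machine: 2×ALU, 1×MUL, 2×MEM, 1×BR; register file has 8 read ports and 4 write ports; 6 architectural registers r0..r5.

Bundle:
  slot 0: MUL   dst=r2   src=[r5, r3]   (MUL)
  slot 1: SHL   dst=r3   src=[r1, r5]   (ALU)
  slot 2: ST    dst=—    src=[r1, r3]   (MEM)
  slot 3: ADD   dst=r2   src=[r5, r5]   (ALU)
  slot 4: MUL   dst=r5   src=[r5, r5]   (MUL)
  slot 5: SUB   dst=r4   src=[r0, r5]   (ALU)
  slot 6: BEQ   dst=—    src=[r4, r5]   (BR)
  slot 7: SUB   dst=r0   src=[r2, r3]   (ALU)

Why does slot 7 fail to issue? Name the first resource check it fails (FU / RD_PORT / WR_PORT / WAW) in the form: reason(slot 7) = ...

(0) want 1×MUL +2rd +1wr — yes → AL2|MU0|ME2|BR1|rd6|wr3
(1) want 1×ALU +2rd +1wr — yes → AL1|MU0|ME2|BR1|rd4|wr2
(2) want 1×MEM +2rd +0wr — yes → AL1|MU0|ME1|BR1|rd2|wr2
(3) want 1×ALU +1rd +1wr — WAW → AL1|MU0|ME1|BR1|rd2|wr2
(4) want 1×MUL +1rd +1wr — FU → AL1|MU0|ME1|BR1|rd2|wr2
(5) want 1×ALU +2rd +1wr — yes → AL0|MU0|ME1|BR1|rd0|wr1
(6) want 1×BR +2rd +0wr — RD_PORT → AL0|MU0|ME1|BR1|rd0|wr1
(7) want 1×ALU +2rd +1wr — FU → AL0|MU0|ME1|BR1|rd0|wr1

reason(slot 7) = FU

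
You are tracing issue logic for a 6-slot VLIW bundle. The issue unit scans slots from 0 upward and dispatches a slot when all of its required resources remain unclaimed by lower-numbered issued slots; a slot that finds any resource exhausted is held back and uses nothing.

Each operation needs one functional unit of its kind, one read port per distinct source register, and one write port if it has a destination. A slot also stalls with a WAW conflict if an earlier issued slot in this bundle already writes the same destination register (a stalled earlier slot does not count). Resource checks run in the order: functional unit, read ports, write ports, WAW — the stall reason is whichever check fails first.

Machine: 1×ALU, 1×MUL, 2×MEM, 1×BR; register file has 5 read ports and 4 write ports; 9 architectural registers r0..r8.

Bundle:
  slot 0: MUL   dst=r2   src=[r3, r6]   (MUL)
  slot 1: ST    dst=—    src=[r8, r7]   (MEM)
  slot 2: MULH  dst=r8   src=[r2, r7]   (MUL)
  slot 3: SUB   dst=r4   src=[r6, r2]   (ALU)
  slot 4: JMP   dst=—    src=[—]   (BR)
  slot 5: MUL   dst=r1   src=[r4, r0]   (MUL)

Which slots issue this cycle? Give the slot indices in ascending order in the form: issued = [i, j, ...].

issued = [0, 1, 4]

[0] MUL needs rd=2 wr=1: ok; after: ALU=1 MUL=0 MEM=2 BR=1, R=3, W=3
[1] MEM needs rd=2 wr=0: ok; after: ALU=1 MUL=0 MEM=1 BR=1, R=1, W=3
[2] MUL needs rd=2 wr=1: FU; after: ALU=1 MUL=0 MEM=1 BR=1, R=1, W=3
[3] ALU needs rd=2 wr=1: RD_PORT; after: ALU=1 MUL=0 MEM=1 BR=1, R=1, W=3
[4] BR needs rd=0 wr=0: ok; after: ALU=1 MUL=0 MEM=1 BR=0, R=1, W=3
[5] MUL needs rd=2 wr=1: FU; after: ALU=1 MUL=0 MEM=1 BR=0, R=1, W=3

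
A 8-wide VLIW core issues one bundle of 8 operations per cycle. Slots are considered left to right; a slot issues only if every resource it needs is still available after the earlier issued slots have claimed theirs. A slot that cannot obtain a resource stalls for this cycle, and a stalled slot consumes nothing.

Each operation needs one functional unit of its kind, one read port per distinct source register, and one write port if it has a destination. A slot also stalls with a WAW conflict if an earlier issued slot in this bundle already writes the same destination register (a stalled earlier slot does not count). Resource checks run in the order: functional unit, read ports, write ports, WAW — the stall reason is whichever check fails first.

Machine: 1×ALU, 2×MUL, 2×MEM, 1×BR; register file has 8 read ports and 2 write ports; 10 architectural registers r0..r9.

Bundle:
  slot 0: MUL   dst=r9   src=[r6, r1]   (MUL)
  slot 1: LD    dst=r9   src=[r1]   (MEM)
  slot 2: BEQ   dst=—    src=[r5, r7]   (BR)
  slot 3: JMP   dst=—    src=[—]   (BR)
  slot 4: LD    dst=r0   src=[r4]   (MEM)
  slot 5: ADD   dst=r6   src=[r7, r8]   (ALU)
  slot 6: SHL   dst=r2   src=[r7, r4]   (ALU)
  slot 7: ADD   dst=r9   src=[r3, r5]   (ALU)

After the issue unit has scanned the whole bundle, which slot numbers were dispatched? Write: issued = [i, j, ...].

#0 MUL src=r6,r1 dispatched  <A:1 Mu:1 Ld:2 B:1 rd:6 wr:1>
#1 MEM src=r1 held:WAW  <A:1 Mu:1 Ld:2 B:1 rd:6 wr:1>
#2 BR src=r5,r7 dispatched  <A:1 Mu:1 Ld:2 B:0 rd:4 wr:1>
#3 BR src=- held:FU  <A:1 Mu:1 Ld:2 B:0 rd:4 wr:1>
#4 MEM src=r4 dispatched  <A:1 Mu:1 Ld:1 B:0 rd:3 wr:0>
#5 ALU src=r7,r8 held:WR_PORT  <A:1 Mu:1 Ld:1 B:0 rd:3 wr:0>
#6 ALU src=r7,r4 held:WR_PORT  <A:1 Mu:1 Ld:1 B:0 rd:3 wr:0>
#7 ALU src=r3,r5 held:WR_PORT  <A:1 Mu:1 Ld:1 B:0 rd:3 wr:0>

issued = [0, 2, 4]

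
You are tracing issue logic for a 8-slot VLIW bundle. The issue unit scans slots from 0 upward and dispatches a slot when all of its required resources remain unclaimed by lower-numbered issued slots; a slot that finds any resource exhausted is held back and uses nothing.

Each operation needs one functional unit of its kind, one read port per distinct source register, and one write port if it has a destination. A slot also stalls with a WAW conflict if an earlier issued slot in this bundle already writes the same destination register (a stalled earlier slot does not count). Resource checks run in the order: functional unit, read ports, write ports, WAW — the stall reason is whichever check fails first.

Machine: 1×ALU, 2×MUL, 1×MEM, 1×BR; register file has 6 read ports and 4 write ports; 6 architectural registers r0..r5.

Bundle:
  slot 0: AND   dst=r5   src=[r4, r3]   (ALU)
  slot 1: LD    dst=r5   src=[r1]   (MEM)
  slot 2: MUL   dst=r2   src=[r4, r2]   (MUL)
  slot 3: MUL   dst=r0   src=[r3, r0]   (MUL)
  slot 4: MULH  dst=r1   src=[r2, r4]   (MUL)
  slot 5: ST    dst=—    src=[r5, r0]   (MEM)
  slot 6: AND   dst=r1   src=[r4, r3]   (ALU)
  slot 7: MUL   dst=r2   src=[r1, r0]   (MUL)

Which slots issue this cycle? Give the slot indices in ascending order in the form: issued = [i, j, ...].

issued = [0, 2, 3]

  0. ALU→r5 ⇒ go  {0A/2Mu/1Ld/1B | 4r 3w}
  1. MEM→r5 ⇒ no(WAW)  {0A/2Mu/1Ld/1B | 4r 3w}
  2. MUL→r2 ⇒ go  {0A/1Mu/1Ld/1B | 2r 2w}
  3. MUL→r0 ⇒ go  {0A/0Mu/1Ld/1B | 0r 1w}
  4. MUL→r1 ⇒ no(FU)  {0A/0Mu/1Ld/1B | 0r 1w}
  5. MEM ⇒ no(RD_PORT)  {0A/0Mu/1Ld/1B | 0r 1w}
  6. ALU→r1 ⇒ no(FU)  {0A/0Mu/1Ld/1B | 0r 1w}
  7. MUL→r2 ⇒ no(FU)  {0A/0Mu/1Ld/1B | 0r 1w}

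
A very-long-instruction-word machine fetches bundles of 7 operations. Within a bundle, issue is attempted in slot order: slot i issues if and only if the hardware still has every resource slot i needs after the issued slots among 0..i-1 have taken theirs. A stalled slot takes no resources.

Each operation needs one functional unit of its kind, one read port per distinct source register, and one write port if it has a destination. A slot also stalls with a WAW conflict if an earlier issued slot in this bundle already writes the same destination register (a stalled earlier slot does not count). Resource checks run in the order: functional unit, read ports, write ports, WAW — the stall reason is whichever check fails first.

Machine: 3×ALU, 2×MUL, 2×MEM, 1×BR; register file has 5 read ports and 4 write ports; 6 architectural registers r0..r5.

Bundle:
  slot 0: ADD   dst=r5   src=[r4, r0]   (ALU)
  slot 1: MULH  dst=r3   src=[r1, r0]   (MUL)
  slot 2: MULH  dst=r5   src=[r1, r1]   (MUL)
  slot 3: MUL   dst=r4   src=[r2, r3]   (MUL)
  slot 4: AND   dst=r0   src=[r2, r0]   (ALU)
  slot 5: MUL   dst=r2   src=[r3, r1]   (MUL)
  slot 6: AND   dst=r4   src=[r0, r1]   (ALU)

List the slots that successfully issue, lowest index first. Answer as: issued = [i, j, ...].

slot 0 (ALU): ISSUE — free A2,Mu2,Ld2,B1 rp3 wp3
slot 1 (MUL): ISSUE — free A2,Mu1,Ld2,B1 rp1 wp2
slot 2 (MUL): stall WAW — free A2,Mu1,Ld2,B1 rp1 wp2
slot 3 (MUL): stall RD_PORT — free A2,Mu1,Ld2,B1 rp1 wp2
slot 4 (ALU): stall RD_PORT — free A2,Mu1,Ld2,B1 rp1 wp2
slot 5 (MUL): stall RD_PORT — free A2,Mu1,Ld2,B1 rp1 wp2
slot 6 (ALU): stall RD_PORT — free A2,Mu1,Ld2,B1 rp1 wp2

issued = [0, 1]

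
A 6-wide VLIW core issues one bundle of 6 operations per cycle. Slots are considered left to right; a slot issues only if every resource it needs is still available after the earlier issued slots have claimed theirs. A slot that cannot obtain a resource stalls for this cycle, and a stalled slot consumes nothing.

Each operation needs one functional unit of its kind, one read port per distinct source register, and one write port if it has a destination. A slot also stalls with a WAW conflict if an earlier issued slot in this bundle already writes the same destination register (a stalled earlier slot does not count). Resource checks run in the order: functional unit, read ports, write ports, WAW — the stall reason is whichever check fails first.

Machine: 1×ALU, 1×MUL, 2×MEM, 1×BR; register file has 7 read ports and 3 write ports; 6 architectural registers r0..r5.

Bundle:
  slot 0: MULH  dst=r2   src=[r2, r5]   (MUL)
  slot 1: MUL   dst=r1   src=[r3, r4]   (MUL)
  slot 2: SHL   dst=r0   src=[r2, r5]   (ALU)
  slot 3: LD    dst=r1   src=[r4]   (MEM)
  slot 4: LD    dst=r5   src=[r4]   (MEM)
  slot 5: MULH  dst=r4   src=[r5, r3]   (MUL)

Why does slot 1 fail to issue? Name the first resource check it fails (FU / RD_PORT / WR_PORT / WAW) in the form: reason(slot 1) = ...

reason(slot 1) = FU

#0 MUL src=r2,r5 dispatched  <A:1 Mu:0 Ld:2 B:1 rd:5 wr:2>
#1 MUL src=r3,r4 held:FU  <A:1 Mu:0 Ld:2 B:1 rd:5 wr:2>
#2 ALU src=r2,r5 dispatched  <A:0 Mu:0 Ld:2 B:1 rd:3 wr:1>
#3 MEM src=r4 dispatched  <A:0 Mu:0 Ld:1 B:1 rd:2 wr:0>
#4 MEM src=r4 held:WR_PORT  <A:0 Mu:0 Ld:1 B:1 rd:2 wr:0>
#5 MUL src=r5,r3 held:FU  <A:0 Mu:0 Ld:1 B:1 rd:2 wr:0>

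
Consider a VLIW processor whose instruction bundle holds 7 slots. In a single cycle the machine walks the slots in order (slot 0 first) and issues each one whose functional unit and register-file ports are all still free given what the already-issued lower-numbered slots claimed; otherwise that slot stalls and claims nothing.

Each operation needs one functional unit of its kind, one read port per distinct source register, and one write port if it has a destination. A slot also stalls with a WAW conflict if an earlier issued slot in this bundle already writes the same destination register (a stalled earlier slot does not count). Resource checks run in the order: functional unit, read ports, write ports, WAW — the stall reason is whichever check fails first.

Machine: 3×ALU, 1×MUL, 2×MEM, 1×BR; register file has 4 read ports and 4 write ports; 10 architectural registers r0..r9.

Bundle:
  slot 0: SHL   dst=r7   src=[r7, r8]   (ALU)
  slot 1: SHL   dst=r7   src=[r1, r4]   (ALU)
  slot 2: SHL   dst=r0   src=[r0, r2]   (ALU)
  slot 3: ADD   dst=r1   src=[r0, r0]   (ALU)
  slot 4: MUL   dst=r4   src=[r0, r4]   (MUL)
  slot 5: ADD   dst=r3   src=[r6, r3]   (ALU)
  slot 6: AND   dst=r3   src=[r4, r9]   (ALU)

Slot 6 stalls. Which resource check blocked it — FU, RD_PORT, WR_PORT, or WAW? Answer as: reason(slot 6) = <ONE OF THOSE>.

reason(slot 6) = RD_PORT

#0 ALU src=r7,r8 dispatched  <A:2 Mu:1 Ld:2 B:1 rd:2 wr:3>
#1 ALU src=r1,r4 held:WAW  <A:2 Mu:1 Ld:2 B:1 rd:2 wr:3>
#2 ALU src=r0,r2 dispatched  <A:1 Mu:1 Ld:2 B:1 rd:0 wr:2>
#3 ALU src=r0,r0 held:RD_PORT  <A:1 Mu:1 Ld:2 B:1 rd:0 wr:2>
#4 MUL src=r0,r4 held:RD_PORT  <A:1 Mu:1 Ld:2 B:1 rd:0 wr:2>
#5 ALU src=r6,r3 held:RD_PORT  <A:1 Mu:1 Ld:2 B:1 rd:0 wr:2>
#6 ALU src=r4,r9 held:RD_PORT  <A:1 Mu:1 Ld:2 B:1 rd:0 wr:2>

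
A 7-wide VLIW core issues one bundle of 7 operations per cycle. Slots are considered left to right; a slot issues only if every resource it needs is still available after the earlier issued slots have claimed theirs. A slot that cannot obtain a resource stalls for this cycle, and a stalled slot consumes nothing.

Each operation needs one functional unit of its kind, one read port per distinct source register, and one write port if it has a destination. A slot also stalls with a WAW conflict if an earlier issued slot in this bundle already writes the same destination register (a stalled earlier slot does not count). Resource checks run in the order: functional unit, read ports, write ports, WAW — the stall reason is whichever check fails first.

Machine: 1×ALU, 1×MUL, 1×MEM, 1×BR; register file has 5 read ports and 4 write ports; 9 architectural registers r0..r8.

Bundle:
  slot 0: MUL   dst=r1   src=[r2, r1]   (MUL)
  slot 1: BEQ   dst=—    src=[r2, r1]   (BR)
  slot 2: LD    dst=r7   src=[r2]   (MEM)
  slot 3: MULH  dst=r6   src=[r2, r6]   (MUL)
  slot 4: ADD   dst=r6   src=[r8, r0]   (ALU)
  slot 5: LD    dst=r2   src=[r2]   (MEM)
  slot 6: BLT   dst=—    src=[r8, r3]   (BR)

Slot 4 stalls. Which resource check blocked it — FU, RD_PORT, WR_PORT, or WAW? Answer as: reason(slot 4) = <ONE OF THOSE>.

reason(slot 4) = RD_PORT

(0) want 1×MUL +2rd +1wr — yes → AL1|MU0|ME1|BR1|rd3|wr3
(1) want 1×BR +2rd +0wr — yes → AL1|MU0|ME1|BR0|rd1|wr3
(2) want 1×MEM +1rd +1wr — yes → AL1|MU0|ME0|BR0|rd0|wr2
(3) want 1×MUL +2rd +1wr — FU → AL1|MU0|ME0|BR0|rd0|wr2
(4) want 1×ALU +2rd +1wr — RD_PORT → AL1|MU0|ME0|BR0|rd0|wr2
(5) want 1×MEM +1rd +1wr — FU → AL1|MU0|ME0|BR0|rd0|wr2
(6) want 1×BR +2rd +0wr — FU → AL1|MU0|ME0|BR0|rd0|wr2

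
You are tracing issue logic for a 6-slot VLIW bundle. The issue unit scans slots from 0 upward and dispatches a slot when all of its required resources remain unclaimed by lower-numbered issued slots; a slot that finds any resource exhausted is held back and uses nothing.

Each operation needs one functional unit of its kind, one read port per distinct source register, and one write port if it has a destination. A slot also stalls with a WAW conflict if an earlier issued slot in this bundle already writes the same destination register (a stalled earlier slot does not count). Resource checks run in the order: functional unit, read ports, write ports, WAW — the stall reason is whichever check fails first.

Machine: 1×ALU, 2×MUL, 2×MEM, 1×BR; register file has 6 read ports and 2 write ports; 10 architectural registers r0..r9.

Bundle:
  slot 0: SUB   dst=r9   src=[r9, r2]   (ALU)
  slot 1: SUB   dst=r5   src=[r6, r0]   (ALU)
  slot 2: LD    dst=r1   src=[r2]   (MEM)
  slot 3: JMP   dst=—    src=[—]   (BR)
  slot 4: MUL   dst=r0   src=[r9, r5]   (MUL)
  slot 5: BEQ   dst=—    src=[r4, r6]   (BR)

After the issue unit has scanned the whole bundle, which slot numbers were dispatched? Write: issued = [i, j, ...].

issued = [0, 2, 3]

slot 0 (ALU): ISSUE — free A0,Mu2,Ld2,B1 rp4 wp1
slot 1 (ALU): stall FU — free A0,Mu2,Ld2,B1 rp4 wp1
slot 2 (MEM): ISSUE — free A0,Mu2,Ld1,B1 rp3 wp0
slot 3 (BR): ISSUE — free A0,Mu2,Ld1,B0 rp3 wp0
slot 4 (MUL): stall WR_PORT — free A0,Mu2,Ld1,B0 rp3 wp0
slot 5 (BR): stall FU — free A0,Mu2,Ld1,B0 rp3 wp0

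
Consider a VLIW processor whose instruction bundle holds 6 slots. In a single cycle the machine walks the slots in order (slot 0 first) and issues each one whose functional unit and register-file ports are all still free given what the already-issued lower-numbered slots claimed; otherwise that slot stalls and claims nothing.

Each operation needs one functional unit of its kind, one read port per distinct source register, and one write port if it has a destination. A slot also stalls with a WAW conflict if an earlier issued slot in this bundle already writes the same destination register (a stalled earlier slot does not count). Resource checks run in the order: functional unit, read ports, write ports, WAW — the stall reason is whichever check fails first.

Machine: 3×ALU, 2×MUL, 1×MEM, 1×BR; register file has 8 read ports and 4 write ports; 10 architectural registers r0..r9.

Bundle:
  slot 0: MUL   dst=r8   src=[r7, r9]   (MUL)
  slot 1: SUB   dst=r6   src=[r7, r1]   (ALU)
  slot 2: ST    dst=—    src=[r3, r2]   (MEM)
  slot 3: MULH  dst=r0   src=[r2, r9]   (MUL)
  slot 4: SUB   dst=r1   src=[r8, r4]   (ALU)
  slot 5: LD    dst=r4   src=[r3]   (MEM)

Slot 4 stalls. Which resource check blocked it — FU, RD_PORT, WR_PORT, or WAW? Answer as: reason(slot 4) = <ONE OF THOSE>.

slot 0 (MUL): ISSUE — free A3,Mu1,Ld1,B1 rp6 wp3
slot 1 (ALU): ISSUE — free A2,Mu1,Ld1,B1 rp4 wp2
slot 2 (MEM): ISSUE — free A2,Mu1,Ld0,B1 rp2 wp2
slot 3 (MUL): ISSUE — free A2,Mu0,Ld0,B1 rp0 wp1
slot 4 (ALU): stall RD_PORT — free A2,Mu0,Ld0,B1 rp0 wp1
slot 5 (MEM): stall FU — free A2,Mu0,Ld0,B1 rp0 wp1

reason(slot 4) = RD_PORT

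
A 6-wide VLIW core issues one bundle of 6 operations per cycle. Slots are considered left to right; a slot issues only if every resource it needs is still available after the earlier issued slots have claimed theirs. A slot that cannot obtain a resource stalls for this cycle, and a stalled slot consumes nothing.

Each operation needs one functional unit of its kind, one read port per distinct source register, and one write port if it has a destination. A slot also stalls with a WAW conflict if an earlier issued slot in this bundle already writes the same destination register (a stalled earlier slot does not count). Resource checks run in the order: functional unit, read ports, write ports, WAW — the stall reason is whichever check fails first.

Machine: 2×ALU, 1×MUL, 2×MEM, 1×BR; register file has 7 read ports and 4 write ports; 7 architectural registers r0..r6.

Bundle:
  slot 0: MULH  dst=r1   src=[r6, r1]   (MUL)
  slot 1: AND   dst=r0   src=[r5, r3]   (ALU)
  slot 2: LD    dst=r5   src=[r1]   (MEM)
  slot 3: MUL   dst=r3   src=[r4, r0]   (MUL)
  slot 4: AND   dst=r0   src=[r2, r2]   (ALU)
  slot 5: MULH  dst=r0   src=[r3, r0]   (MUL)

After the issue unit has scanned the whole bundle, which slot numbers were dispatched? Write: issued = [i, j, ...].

issued = [0, 1, 2]

  0. MUL→r1 ⇒ go  {2A/0Mu/2Ld/1B | 5r 3w}
  1. ALU→r0 ⇒ go  {1A/0Mu/2Ld/1B | 3r 2w}
  2. MEM→r5 ⇒ go  {1A/0Mu/1Ld/1B | 2r 1w}
  3. MUL→r3 ⇒ no(FU)  {1A/0Mu/1Ld/1B | 2r 1w}
  4. ALU→r0 ⇒ no(WAW)  {1A/0Mu/1Ld/1B | 2r 1w}
  5. MUL→r0 ⇒ no(FU)  {1A/0Mu/1Ld/1B | 2r 1w}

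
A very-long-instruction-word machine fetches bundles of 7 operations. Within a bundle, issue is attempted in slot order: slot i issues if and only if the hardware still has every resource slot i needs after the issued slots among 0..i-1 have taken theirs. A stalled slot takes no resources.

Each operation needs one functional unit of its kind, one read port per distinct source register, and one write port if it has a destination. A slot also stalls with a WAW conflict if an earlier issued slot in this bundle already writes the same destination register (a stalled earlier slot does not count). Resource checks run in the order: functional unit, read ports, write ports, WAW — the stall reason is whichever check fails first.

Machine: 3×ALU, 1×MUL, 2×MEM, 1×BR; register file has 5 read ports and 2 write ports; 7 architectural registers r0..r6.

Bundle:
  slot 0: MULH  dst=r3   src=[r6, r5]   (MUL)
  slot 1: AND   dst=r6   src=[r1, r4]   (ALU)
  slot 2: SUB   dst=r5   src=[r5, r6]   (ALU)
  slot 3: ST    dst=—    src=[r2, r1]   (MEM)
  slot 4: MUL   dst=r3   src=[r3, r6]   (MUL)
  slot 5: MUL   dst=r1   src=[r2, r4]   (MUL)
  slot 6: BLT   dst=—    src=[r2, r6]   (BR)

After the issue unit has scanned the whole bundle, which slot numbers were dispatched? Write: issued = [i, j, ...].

[0] MUL needs rd=2 wr=1: ok; after: ALU=3 MUL=0 MEM=2 BR=1, R=3, W=1
[1] ALU needs rd=2 wr=1: ok; after: ALU=2 MUL=0 MEM=2 BR=1, R=1, W=0
[2] ALU needs rd=2 wr=1: RD_PORT; after: ALU=2 MUL=0 MEM=2 BR=1, R=1, W=0
[3] MEM needs rd=2 wr=0: RD_PORT; after: ALU=2 MUL=0 MEM=2 BR=1, R=1, W=0
[4] MUL needs rd=2 wr=1: FU; after: ALU=2 MUL=0 MEM=2 BR=1, R=1, W=0
[5] MUL needs rd=2 wr=1: FU; after: ALU=2 MUL=0 MEM=2 BR=1, R=1, W=0
[6] BR needs rd=2 wr=0: RD_PORT; after: ALU=2 MUL=0 MEM=2 BR=1, R=1, W=0

issued = [0, 1]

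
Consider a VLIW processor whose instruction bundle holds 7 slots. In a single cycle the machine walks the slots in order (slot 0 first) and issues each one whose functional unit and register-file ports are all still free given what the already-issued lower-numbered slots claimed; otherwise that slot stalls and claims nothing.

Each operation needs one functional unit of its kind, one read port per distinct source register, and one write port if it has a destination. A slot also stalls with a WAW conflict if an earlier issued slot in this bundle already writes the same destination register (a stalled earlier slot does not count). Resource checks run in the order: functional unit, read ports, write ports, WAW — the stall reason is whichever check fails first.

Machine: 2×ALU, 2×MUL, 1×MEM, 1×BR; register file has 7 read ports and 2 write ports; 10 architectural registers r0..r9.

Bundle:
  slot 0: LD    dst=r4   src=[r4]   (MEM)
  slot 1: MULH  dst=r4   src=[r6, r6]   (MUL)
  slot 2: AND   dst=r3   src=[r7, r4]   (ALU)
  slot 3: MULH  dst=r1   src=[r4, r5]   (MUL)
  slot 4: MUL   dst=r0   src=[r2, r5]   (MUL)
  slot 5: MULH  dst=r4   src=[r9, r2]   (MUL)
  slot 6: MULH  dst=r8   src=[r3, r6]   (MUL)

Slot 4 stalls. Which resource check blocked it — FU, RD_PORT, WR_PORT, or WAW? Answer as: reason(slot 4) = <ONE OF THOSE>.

#0 MEM src=r4 dispatched  <A:2 Mu:2 Ld:0 B:1 rd:6 wr:1>
#1 MUL src=r6,r6 held:WAW  <A:2 Mu:2 Ld:0 B:1 rd:6 wr:1>
#2 ALU src=r7,r4 dispatched  <A:1 Mu:2 Ld:0 B:1 rd:4 wr:0>
#3 MUL src=r4,r5 held:WR_PORT  <A:1 Mu:2 Ld:0 B:1 rd:4 wr:0>
#4 MUL src=r2,r5 held:WR_PORT  <A:1 Mu:2 Ld:0 B:1 rd:4 wr:0>
#5 MUL src=r9,r2 held:WR_PORT  <A:1 Mu:2 Ld:0 B:1 rd:4 wr:0>
#6 MUL src=r3,r6 held:WR_PORT  <A:1 Mu:2 Ld:0 B:1 rd:4 wr:0>

reason(slot 4) = WR_PORT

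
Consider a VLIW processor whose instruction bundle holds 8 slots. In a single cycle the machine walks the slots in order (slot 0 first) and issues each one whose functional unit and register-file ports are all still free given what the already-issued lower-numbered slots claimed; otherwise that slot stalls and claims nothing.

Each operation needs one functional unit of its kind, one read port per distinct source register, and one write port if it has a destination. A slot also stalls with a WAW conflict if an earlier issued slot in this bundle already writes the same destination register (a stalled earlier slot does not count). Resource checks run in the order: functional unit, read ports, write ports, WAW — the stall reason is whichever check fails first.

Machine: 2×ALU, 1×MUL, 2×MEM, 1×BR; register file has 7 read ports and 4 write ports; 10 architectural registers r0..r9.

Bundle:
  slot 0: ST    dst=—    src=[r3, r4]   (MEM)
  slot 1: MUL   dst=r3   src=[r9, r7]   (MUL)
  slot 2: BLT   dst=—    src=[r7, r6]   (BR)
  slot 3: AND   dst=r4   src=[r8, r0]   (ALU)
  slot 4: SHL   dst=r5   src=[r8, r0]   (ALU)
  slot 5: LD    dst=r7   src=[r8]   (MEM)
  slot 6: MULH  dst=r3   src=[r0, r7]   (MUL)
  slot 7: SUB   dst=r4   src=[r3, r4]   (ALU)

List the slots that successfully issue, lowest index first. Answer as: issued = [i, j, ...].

[0] MEM needs rd=2 wr=0: ok; after: ALU=2 MUL=1 MEM=1 BR=1, R=5, W=4
[1] MUL needs rd=2 wr=1: ok; after: ALU=2 MUL=0 MEM=1 BR=1, R=3, W=3
[2] BR needs rd=2 wr=0: ok; after: ALU=2 MUL=0 MEM=1 BR=0, R=1, W=3
[3] ALU needs rd=2 wr=1: RD_PORT; after: ALU=2 MUL=0 MEM=1 BR=0, R=1, W=3
[4] ALU needs rd=2 wr=1: RD_PORT; after: ALU=2 MUL=0 MEM=1 BR=0, R=1, W=3
[5] MEM needs rd=1 wr=1: ok; after: ALU=2 MUL=0 MEM=0 BR=0, R=0, W=2
[6] MUL needs rd=2 wr=1: FU; after: ALU=2 MUL=0 MEM=0 BR=0, R=0, W=2
[7] ALU needs rd=2 wr=1: RD_PORT; after: ALU=2 MUL=0 MEM=0 BR=0, R=0, W=2

issued = [0, 1, 2, 5]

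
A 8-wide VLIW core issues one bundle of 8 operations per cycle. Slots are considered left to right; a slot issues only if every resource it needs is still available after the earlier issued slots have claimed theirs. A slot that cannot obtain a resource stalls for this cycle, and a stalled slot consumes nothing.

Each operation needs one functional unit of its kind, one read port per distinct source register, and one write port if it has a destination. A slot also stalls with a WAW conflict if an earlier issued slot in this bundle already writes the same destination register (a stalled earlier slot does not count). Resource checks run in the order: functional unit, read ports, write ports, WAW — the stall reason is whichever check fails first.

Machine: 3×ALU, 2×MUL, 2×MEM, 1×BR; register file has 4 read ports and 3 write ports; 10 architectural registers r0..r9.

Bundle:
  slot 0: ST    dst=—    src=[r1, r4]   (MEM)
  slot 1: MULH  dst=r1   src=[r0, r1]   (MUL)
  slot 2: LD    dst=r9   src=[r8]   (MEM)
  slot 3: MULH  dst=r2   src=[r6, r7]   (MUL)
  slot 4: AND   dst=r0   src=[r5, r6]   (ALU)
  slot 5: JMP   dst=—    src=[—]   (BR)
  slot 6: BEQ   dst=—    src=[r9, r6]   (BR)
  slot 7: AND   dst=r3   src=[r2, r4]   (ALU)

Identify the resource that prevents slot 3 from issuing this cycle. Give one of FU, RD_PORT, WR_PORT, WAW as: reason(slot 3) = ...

reason(slot 3) = RD_PORT

(0) want 1×MEM +2rd +0wr — yes → AL3|MU2|ME1|BR1|rd2|wr3
(1) want 1×MUL +2rd +1wr — yes → AL3|MU1|ME1|BR1|rd0|wr2
(2) want 1×MEM +1rd +1wr — RD_PORT → AL3|MU1|ME1|BR1|rd0|wr2
(3) want 1×MUL +2rd +1wr — RD_PORT → AL3|MU1|ME1|BR1|rd0|wr2
(4) want 1×ALU +2rd +1wr — RD_PORT → AL3|MU1|ME1|BR1|rd0|wr2
(5) want 1×BR +0rd +0wr — yes → AL3|MU1|ME1|BR0|rd0|wr2
(6) want 1×BR +2rd +0wr — FU → AL3|MU1|ME1|BR0|rd0|wr2
(7) want 1×ALU +2rd +1wr — RD_PORT → AL3|MU1|ME1|BR0|rd0|wr2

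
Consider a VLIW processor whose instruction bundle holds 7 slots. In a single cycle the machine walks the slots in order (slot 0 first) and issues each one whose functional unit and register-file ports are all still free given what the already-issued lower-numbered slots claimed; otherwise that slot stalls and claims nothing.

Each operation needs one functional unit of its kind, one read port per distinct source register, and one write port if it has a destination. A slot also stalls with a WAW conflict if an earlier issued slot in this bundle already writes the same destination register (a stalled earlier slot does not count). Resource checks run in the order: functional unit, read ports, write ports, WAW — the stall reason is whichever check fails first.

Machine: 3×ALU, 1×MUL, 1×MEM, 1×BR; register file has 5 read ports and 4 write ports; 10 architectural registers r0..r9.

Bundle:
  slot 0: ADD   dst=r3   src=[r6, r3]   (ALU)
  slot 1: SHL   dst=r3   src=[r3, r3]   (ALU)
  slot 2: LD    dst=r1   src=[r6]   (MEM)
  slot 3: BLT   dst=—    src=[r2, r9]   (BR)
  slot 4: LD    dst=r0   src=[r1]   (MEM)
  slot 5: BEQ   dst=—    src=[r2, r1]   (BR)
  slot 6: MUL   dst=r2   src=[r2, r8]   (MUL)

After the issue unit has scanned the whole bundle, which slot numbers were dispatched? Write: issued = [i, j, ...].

slot 0 (ALU): ISSUE — free A2,Mu1,Ld1,B1 rp3 wp3
slot 1 (ALU): stall WAW — free A2,Mu1,Ld1,B1 rp3 wp3
slot 2 (MEM): ISSUE — free A2,Mu1,Ld0,B1 rp2 wp2
slot 3 (BR): ISSUE — free A2,Mu1,Ld0,B0 rp0 wp2
slot 4 (MEM): stall FU — free A2,Mu1,Ld0,B0 rp0 wp2
slot 5 (BR): stall FU — free A2,Mu1,Ld0,B0 rp0 wp2
slot 6 (MUL): stall RD_PORT — free A2,Mu1,Ld0,B0 rp0 wp2

issued = [0, 2, 3]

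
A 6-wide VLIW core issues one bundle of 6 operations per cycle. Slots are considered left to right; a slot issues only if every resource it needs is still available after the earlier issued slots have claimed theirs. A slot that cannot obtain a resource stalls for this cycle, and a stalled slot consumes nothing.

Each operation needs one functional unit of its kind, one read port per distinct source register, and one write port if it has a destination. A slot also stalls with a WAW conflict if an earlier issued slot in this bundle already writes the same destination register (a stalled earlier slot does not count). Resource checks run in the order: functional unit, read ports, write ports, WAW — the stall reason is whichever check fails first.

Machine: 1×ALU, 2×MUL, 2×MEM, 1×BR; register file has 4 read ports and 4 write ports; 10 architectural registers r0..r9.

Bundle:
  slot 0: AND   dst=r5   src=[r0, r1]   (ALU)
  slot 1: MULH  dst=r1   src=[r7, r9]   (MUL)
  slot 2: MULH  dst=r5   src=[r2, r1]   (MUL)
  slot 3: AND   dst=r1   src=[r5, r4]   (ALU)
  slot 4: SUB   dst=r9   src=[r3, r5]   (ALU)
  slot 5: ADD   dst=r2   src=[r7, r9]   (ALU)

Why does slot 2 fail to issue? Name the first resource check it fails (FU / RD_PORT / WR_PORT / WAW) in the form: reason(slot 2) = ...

slot 0 (ALU): ISSUE — free A0,Mu2,Ld2,B1 rp2 wp3
slot 1 (MUL): ISSUE — free A0,Mu1,Ld2,B1 rp0 wp2
slot 2 (MUL): stall RD_PORT — free A0,Mu1,Ld2,B1 rp0 wp2
slot 3 (ALU): stall FU — free A0,Mu1,Ld2,B1 rp0 wp2
slot 4 (ALU): stall FU — free A0,Mu1,Ld2,B1 rp0 wp2
slot 5 (ALU): stall FU — free A0,Mu1,Ld2,B1 rp0 wp2

reason(slot 2) = RD_PORT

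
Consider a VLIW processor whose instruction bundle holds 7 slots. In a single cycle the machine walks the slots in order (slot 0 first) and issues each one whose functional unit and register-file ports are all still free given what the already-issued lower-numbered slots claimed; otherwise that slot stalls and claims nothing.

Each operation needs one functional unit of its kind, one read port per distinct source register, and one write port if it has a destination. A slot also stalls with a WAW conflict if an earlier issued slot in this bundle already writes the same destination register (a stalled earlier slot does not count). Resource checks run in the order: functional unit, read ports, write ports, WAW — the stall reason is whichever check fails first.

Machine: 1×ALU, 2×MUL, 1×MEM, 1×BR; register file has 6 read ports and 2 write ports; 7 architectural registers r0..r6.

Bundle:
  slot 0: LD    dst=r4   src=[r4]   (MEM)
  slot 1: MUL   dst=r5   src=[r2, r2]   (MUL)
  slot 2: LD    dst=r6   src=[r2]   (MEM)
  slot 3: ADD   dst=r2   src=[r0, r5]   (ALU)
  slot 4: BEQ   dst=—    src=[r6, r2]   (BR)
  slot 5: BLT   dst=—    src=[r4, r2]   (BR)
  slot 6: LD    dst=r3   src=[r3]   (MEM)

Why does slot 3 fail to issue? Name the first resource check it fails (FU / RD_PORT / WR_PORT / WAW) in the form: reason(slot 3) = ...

[0] MEM needs rd=1 wr=1: ok; after: ALU=1 MUL=2 MEM=0 BR=1, R=5, W=1
[1] MUL needs rd=1 wr=1: ok; after: ALU=1 MUL=1 MEM=0 BR=1, R=4, W=0
[2] MEM needs rd=1 wr=1: FU; after: ALU=1 MUL=1 MEM=0 BR=1, R=4, W=0
[3] ALU needs rd=2 wr=1: WR_PORT; after: ALU=1 MUL=1 MEM=0 BR=1, R=4, W=0
[4] BR needs rd=2 wr=0: ok; after: ALU=1 MUL=1 MEM=0 BR=0, R=2, W=0
[5] BR needs rd=2 wr=0: FU; after: ALU=1 MUL=1 MEM=0 BR=0, R=2, W=0
[6] MEM needs rd=1 wr=1: FU; after: ALU=1 MUL=1 MEM=0 BR=0, R=2, W=0

reason(slot 3) = WR_PORT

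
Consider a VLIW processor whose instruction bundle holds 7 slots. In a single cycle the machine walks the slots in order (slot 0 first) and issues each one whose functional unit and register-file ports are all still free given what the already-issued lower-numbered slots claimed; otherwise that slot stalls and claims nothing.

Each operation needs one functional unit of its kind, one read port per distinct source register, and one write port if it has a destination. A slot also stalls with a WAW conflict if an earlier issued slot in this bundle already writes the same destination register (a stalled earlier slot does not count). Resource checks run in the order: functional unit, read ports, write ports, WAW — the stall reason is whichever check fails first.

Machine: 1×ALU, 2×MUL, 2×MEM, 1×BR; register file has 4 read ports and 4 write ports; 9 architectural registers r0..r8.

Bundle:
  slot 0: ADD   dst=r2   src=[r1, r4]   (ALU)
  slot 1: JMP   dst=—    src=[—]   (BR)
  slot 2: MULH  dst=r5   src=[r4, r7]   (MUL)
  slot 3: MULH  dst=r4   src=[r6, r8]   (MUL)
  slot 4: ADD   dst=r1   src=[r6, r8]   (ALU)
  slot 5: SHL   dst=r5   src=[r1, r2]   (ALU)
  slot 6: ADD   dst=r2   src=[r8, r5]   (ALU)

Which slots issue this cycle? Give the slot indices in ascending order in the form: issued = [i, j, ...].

[0] ALU needs rd=2 wr=1: ok; after: ALU=0 MUL=2 MEM=2 BR=1, R=2, W=3
[1] BR needs rd=0 wr=0: ok; after: ALU=0 MUL=2 MEM=2 BR=0, R=2, W=3
[2] MUL needs rd=2 wr=1: ok; after: ALU=0 MUL=1 MEM=2 BR=0, R=0, W=2
[3] MUL needs rd=2 wr=1: RD_PORT; after: ALU=0 MUL=1 MEM=2 BR=0, R=0, W=2
[4] ALU needs rd=2 wr=1: FU; after: ALU=0 MUL=1 MEM=2 BR=0, R=0, W=2
[5] ALU needs rd=2 wr=1: FU; after: ALU=0 MUL=1 MEM=2 BR=0, R=0, W=2
[6] ALU needs rd=2 wr=1: FU; after: ALU=0 MUL=1 MEM=2 BR=0, R=0, W=2

issued = [0, 1, 2]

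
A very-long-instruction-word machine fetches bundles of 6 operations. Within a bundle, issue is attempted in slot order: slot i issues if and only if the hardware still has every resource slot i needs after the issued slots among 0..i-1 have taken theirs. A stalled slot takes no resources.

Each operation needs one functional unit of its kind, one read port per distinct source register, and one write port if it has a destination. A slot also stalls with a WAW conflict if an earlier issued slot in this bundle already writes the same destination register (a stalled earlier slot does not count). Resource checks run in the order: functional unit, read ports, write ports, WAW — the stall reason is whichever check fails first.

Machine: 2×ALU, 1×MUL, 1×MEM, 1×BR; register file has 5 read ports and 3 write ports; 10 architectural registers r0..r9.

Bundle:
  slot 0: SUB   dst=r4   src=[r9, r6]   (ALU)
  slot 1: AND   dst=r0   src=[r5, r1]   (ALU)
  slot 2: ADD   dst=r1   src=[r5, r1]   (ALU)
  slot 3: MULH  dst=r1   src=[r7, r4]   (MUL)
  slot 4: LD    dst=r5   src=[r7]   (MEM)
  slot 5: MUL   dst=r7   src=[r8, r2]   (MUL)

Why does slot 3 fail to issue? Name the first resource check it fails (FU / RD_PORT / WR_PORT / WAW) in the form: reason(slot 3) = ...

(0) want 1×ALU +2rd +1wr — yes → AL1|MU1|ME1|BR1|rd3|wr2
(1) want 1×ALU +2rd +1wr — yes → AL0|MU1|ME1|BR1|rd1|wr1
(2) want 1×ALU +2rd +1wr — FU → AL0|MU1|ME1|BR1|rd1|wr1
(3) want 1×MUL +2rd +1wr — RD_PORT → AL0|MU1|ME1|BR1|rd1|wr1
(4) want 1×MEM +1rd +1wr — yes → AL0|MU1|ME0|BR1|rd0|wr0
(5) want 1×MUL +2rd +1wr — RD_PORT → AL0|MU1|ME0|BR1|rd0|wr0

reason(slot 3) = RD_PORT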